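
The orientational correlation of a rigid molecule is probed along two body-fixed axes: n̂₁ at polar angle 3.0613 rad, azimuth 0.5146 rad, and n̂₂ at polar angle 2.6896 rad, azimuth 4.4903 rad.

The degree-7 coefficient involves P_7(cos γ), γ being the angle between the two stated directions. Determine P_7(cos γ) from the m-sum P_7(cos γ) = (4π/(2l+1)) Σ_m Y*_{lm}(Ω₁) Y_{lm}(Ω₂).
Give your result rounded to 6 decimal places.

-0.411608

Term-by-term m-sum for l=7 (normalisation 4π/15 = 0.837758):
  m=-7: (-0.000000-0.000000i) × (+0.001516-0.000025i) = -0.000000-0.000000i  (running Σ = -0.000000-0.000000i)
  m=-6: (+0.000000-0.000000i) × (+0.002757+0.011353i) = +0.000000+0.000000i  (running Σ = +0.000000+0.000000i)
  m=-5: (-0.000012+0.000008i) × (-0.049738+0.024665i) = +0.000000-0.000001i  (running Σ = +0.000000-0.000001i)
  m=-4: (+0.000141-0.000265i) × (-0.113936-0.140193i) = -0.000053+0.000010i  (running Σ = -0.000053+0.000010i)
  m=-3: (+0.000121+0.004485i) × (+0.246315-0.313300i) = +0.001435+0.001067i  (running Σ = +0.001382+0.001077i)
  m=-2: (-0.024243-0.040297i) × (+0.475901+0.226479i) = -0.002411-0.024668i  (running Σ = -0.001029-0.023591i)
  m=-1: (+0.273167+0.154453i) × (-0.045684+0.202308i) = -0.043726+0.048208i  (running Σ = -0.044755+0.024617i)
  m=0: (-0.996116-0.000000i) × (+0.403378+0.000000i) = -0.401811-0.000000i  (running Σ = -0.446566+0.024617i)
  m=1: (-0.273167+0.154453i) × (+0.045684+0.202308i) = -0.043726-0.048208i  (running Σ = -0.490292-0.023591i)
  m=2: (-0.024243+0.040297i) × (+0.475901-0.226479i) = -0.002411+0.024668i  (running Σ = -0.492703+0.001077i)
  m=3: (-0.000121+0.004485i) × (-0.246315-0.313300i) = +0.001435-0.001067i  (running Σ = -0.491268+0.000010i)
  m=4: (+0.000141+0.000265i) × (-0.113936+0.140193i) = -0.000053-0.000010i  (running Σ = -0.491321-0.000001i)
  m=5: (+0.000012+0.000008i) × (+0.049738+0.024665i) = +0.000000+0.000001i  (running Σ = -0.491321+0.000000i)
  m=6: (+0.000000+0.000000i) × (+0.002757-0.011353i) = +0.000000-0.000000i  (running Σ = -0.491321-0.000000i)
  m=7: (+0.000000-0.000000i) × (-0.001516-0.000025i) = -0.000000+0.000000i  (running Σ = -0.491321-0.000000i)
Total Σ_m = -0.491321-0.000000i. Multiply by 0.837758: -0.411608-0.000000i. P_7(cos γ) = -0.411608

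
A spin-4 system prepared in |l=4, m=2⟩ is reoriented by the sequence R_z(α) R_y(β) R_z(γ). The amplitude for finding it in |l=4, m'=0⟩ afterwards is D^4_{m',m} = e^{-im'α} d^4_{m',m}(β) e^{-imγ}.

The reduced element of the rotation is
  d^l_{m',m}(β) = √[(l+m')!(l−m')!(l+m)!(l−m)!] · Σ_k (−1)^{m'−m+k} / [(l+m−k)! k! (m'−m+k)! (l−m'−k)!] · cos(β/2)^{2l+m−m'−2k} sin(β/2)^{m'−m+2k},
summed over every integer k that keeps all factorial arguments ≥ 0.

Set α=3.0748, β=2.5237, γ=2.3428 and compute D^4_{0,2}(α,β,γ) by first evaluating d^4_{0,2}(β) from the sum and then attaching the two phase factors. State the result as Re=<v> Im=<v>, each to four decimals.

Re=-0.0130 Im=0.4841

D^4_{0,2}(3.0748,2.5237,2.3428) = e^{-i·0·3.0748}·d^4_{0,2}(2.5237)·e^{-i·2·2.3428}. Compute d first:
Half-angle: c=0.304055, s=0.952654. N=√(24·24·720·2)=910.735966
The bounds max(0,m−m')=2 and min(l+m,l−m')=4 give 3 terms
  k=2: (−1)^0·910.7360/(96)·0.3041^6·0.9527^2 = +0.006803
  k=3: (−1)^1·910.7360/(36)·0.3041^4·0.9527^4 = -0.178090
  k=4: (−1)^2·910.7360/(96)·0.3041^2·0.9527^6 = +0.655599
d^4_{0,2}(2.5237) = +0.006803 -0.178090 +0.655599 = +0.484311
Attach z-rotation phases: D = e^{-i(0)(3.0748)}·(+0.484311)·e^{-i(2)(2.3428)} = -0.012973+0.484138i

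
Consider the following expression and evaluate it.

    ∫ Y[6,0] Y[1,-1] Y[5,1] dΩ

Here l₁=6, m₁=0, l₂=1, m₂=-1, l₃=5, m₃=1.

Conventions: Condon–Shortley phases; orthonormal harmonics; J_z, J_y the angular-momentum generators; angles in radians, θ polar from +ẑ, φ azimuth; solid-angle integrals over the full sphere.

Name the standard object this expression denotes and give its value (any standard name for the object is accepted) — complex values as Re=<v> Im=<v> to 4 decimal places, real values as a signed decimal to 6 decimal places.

Gaunt coefficient, +0.158246

This is a Gaunt coefficient — the integral of a triple product of spherical harmonics over the sphere.
Checks pass: Σm=0; 12 even; l₃=5∈[5,7].
(2·6+1)(2·1+1)(2·5+1) = 429
Δ: 2! 10! 0! / 13! → 1/858
sum: t=1:−1/14400 = -1/14400
3j²(6 1 5; 0 0 0) = Δ·Π!·Σ² = 6/143  (sign +1)
sum: t=0:+1/34560 = 1/34560
3j²(6 1 5; 0 -1 1) = Δ·Π!·Σ² = 5/286  (sign +1)
combine: 4πI² = 429·6/143·5/286 = 45/143
take √, sign +1: I = 0.15824621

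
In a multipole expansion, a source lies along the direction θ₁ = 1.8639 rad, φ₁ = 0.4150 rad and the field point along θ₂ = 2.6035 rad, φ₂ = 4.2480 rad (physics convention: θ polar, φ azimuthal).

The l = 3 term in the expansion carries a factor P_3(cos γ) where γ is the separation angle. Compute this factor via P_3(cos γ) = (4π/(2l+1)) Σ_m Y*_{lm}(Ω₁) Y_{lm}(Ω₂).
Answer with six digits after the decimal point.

Summing Y*_{l m}(θ₁,φ₁)·Y_{l m}(θ₂,φ₂) over m ∈ [−3, 3]; prefactor 4π/(2·3+1) = 1.795196:
  m=-3: Y*=0.11717 + 0.34683j  Y=0.05528 - 0.00992j  product 0.00992 + 0.01801j
  m=-2: Y*=-0.18264 - 0.19970j  Y=0.13802 + 0.18460j  product 0.01166 - 0.06128j
  m=-1: Y*=-0.16496 - 0.07268j  Y=-0.19931 + 0.39787j  product 0.06179 - 0.05115j
  m=+0: Y*=0.27846 + 0.00000j  Y=-0.22005 + 0.00000j  product -0.06128 + 0.00000j
  m=+1: Y*=0.16496 - 0.07268j  Y=0.19931 + 0.39787j  product 0.06179 + 0.05115j
  m=+2: Y*=-0.18264 + 0.19970j  Y=0.13802 - 0.18460j  product 0.01166 + 0.06128j
  m=+3: Y*=-0.11717 + 0.34683j  Y=-0.05528 - 0.00992j  product 0.00992 - 0.01801j
Accumulated sum 0.10546 + 0.00000j; after 4π/(2l+1) scaling, 0.18933 + 0.00000j ⇒ P_3 = 0.189328

0.189328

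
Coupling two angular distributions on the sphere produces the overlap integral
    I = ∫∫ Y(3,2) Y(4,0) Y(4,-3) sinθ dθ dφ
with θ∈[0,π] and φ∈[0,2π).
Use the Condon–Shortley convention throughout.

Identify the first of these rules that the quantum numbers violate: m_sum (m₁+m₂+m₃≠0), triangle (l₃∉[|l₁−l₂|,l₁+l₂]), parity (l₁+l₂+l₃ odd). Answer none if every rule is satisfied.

m_sum

m₁+m₂+m₃ = 2 + 0 − 3 = -1  ✗
triangle: |3−4|=1 ≤ l₃=4 ≤ 3+4=7
parity: l₁+l₂+l₃ = 11 is odd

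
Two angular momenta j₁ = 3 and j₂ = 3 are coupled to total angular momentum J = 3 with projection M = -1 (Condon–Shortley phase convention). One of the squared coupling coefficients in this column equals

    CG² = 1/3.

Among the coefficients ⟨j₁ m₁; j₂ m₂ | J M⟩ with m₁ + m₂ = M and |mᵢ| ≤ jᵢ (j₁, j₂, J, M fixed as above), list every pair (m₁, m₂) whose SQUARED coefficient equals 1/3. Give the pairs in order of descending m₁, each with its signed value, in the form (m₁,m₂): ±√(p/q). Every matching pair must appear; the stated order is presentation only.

Admissible pairs with m₁+m₂ = M = -1: (-3,2), (-2,1), (-1,0), (0,-1), (1,-2), (2,-3)
  (m₁,m₂)=(2,-3): CG² = 1/3, CG = +√(1/3)   ← matches the target
  (m₁,m₂)=(1,-2): CG² = 0/1, CG = 0
  (m₁,m₂)=(0,-1): CG² = 1/6, CG = −√(1/6)
  (m₁,m₂)=(-1,0): CG² = 1/6, CG = +√(1/6)
  (m₁,m₂)=(-2,1): CG² = 0/1, CG = 0
  (m₁,m₂)=(-3,2): CG² = 1/3, CG = −√(1/3)   ← matches the target
Pairs with CG² = 1/3: (2,-3): +√(1/3); (-3,2): −√(1/3)

(2,-3): +√(1/3); (-3,2): −√(1/3)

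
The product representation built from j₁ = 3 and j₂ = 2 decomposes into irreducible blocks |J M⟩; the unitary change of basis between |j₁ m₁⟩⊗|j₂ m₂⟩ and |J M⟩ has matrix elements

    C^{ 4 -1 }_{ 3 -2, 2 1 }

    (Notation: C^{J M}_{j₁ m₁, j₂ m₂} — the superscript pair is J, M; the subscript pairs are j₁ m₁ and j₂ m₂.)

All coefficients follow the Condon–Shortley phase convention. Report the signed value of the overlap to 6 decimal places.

-0.591608

√[9·1!5!3!/10! · 1!5!3!1!3!5!] = √(6480/7)
  +(−1)^0/∏(0,1,5,3,0,0)! = 1/720  (running 1/720)
  +(−1)^1/∏(1,0,4,2,1,1)! = -1/48  (running -7/360)
⟨..|..⟩ = √(6480/7)·(-7/360) = -0.591608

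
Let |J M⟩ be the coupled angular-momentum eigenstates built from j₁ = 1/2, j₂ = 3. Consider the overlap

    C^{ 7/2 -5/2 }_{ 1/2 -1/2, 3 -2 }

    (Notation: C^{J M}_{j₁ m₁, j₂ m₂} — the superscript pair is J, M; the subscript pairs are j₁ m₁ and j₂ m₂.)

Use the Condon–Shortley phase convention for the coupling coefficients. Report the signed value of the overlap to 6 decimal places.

triangle: 0!×1!×6!/8! = 720/40320
(j±m)!: 0!×1!×1!×5!×1!×6! = 86400
prefactor² = (2J+1)×Δ×N² = 86400/7
  k=0: +1/(0!×0!×1!×1!×0!×5!) = 1/120
Σ = 1/120  ⇒  CG² = 86400/7×(1/120)² = 6/7
CG = +√(6/7) = +0.925820

+0.925820  (= +√(6/7))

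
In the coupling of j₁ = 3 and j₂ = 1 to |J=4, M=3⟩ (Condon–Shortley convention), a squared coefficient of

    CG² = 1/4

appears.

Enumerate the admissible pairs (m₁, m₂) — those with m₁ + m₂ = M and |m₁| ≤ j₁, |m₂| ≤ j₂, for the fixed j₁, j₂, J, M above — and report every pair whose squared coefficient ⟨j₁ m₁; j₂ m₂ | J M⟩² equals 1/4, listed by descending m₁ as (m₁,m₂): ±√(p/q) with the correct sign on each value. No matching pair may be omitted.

(3,0): +√(1/4)

Admissible pairs with m₁+m₂ = M = 3: (2,1), (3,0)
  (m₁,m₂)=(3,0): CG² = 1/4, CG = +√(1/4)   ← matches the target
  (m₁,m₂)=(2,1): CG² = 3/4, CG = +√(3/4)
Pairs with CG² = 1/4: (3,0): +√(1/4)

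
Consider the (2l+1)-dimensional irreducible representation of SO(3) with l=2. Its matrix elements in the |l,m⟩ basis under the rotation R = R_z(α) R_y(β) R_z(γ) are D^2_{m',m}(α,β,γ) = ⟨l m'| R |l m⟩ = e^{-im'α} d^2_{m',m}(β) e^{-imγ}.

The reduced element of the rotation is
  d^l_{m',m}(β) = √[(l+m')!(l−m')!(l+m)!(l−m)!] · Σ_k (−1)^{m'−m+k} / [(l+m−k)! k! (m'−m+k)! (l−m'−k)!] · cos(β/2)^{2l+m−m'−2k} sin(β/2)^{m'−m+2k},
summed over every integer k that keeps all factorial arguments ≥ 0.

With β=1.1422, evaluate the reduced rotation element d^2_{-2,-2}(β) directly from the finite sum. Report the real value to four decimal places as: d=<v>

d=0.5010

d^2_{-2,-2}(β=1.1422) via the finite sum:
With c≡cos(β/2)=0.841307 and s≡sin(β/2)=0.540558, N=[1·24·1·24]^{1/2}=24.000000
k: max(0,(-2)−(-2))=0 … min(2+(-2),2−(-2))=0
  k=0: (−1)^0·24.0000/(24)·0.8413^4·0.5406^0 = +0.500977
d^2_{-2,-2}(1.1422) = +0.500977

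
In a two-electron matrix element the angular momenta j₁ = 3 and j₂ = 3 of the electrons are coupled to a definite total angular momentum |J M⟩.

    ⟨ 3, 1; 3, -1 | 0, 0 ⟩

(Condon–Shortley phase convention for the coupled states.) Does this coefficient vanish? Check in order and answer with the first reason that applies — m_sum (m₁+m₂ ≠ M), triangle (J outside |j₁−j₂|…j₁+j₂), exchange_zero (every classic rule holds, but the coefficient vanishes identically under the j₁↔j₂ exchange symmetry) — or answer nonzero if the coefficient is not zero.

m-sum: m₁+m₂ = 1+(-1) = 0, M = 0  ✓
triangle: |j₁−j₂| = 0 ≤ J = 0 ≤ j₁+j₂ = 6  ✓
exchange: j₁≠j₂ or m₁≠m₂ — the exchange symmetry imposes no constraint here
value check: CG = +√(1/7) = +0.377964 ≠ 0

nonzero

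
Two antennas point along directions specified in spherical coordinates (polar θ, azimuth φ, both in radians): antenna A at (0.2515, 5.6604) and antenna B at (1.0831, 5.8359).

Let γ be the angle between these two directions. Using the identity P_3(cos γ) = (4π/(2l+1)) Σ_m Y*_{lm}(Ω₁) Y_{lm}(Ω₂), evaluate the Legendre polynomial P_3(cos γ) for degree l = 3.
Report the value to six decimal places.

-0.252500

Summing Y*_{l m}(θ₁,φ₁)·Y_{l m}(θ₂,φ₂) over m ∈ [−3, 3]; prefactor 4π/(2·3+1) = 1.795196:
  m=-3: Y*=-0.00189 - 0.00615j  Y=0.06528 + 0.28014j  product 0.00160 - 0.00093j
  m=-2: Y*=0.01959 - 0.05809j  Y=0.23391 + 0.29149j  product 0.02151 - 0.00788j
  m=-1: Y*=0.24108 - 0.17312j  Y=0.02520 + 0.01209j  product 0.00817 - 0.00145j
  m=+0: Y*=0.61095 + 0.00000j  Y=-0.33262 + 0.00000j  product -0.20321 + 0.00000j
  m=+1: Y*=-0.24108 - 0.17312j  Y=-0.02520 + 0.01209j  product 0.00817 + 0.00145j
  m=+2: Y*=0.01959 + 0.05809j  Y=0.23391 - 0.29149j  product 0.02151 + 0.00788j
  m=+3: Y*=0.00189 - 0.00615j  Y=-0.06528 + 0.28014j  product 0.00160 + 0.00093j
Σ over m = -0.14065 - 0.00000j; ×(4π/7) → -0.25250 - 0.00000j. Real part: -0.252500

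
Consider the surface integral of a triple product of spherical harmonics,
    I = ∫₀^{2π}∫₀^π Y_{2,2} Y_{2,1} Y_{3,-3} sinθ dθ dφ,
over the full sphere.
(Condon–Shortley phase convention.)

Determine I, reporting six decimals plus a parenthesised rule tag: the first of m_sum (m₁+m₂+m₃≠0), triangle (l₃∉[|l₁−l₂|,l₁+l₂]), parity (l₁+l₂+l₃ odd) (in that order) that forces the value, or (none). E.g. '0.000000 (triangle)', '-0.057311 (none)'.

L=7 odd ⇒ parity kills the (l;000) factor ⇒ I = 0

0.000000 (parity)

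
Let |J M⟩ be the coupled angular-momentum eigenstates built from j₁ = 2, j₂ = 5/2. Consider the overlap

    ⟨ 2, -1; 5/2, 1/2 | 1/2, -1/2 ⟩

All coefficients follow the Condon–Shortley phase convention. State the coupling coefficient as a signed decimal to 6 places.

j₁+j₂−J=4  J+j₁−j₂=0  J−j₁+j₂=1  j₁+j₂+J+1=6
(j₁±m₁, j₂±m₂, J±M) = (1,3,3,2,0,1)
P² = 24/5
sum k=3..3:
  [3] −1/6 = -1/6
S = -1/6
C² = P²·S² = 2/15 ; C = -0.365148

−√(2/15) ≈ -0.365148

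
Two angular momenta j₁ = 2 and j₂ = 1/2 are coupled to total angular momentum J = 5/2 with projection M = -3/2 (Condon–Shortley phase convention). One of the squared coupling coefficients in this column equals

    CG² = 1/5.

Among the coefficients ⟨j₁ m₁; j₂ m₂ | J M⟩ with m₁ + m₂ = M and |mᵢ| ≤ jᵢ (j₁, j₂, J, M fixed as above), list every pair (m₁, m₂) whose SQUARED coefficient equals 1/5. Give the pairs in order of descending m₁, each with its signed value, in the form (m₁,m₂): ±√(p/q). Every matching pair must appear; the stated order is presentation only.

Admissible pairs with m₁+m₂ = M = -3/2: (-2,1/2), (-1,-1/2)
  (m₁,m₂)=(-1,-1/2): CG² = 4/5, CG = +√(4/5)
  (m₁,m₂)=(-2,1/2): CG² = 1/5, CG = +√(1/5)   ← matches the target
Pairs with CG² = 1/5: (-2,1/2): +√(1/5)

(-2,1/2): +√(1/5)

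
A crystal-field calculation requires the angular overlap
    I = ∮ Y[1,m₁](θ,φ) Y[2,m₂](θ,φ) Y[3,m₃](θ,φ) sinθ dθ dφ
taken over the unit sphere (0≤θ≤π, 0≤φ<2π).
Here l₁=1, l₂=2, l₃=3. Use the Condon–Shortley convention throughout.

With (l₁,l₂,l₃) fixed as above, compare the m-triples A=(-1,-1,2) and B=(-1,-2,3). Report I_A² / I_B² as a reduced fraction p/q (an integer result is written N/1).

2/3

Shared (l₁,l₂,l₃)=(1,2,3): N and (l;000)² cancel in I_A²/I_B².
A: Δ = 0!·2!·4!/7! = 1/105; Racah Σ t=0..0: t=0:+1/12 = 1/12; ⇒ 3j(1 2 3; -1 -1 2)² = 2/21, sgn -1
B: Δ = 0!·2!·4!/7! = 1/105; Racah Σ t=0..0: t=0:+1/48 = 1/48; ⇒ 3j(1 2 3; -1 -2 3)² = 1/7, sgn +1
I_A²/I_B² = (2/21)/(1/7) = 2/3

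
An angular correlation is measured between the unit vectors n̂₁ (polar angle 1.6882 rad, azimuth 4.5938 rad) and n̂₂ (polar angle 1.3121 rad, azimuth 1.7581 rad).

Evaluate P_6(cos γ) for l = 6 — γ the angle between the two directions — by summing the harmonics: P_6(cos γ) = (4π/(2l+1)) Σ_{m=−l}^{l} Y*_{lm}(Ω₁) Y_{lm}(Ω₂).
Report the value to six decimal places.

0.134704

Expand P_6 via completeness: Σ_{m} conj(Y_{6,m}) at Ω₁ times Y_{6,m} at Ω₂ —
  [-6]  conj(Y_{6,-6})(Ω₁) = (-0.351015, 0.302645) ; Y_{6,-6}(Ω₂) = (-0.170436, 0.355573) ; Δ = (-0.047787, -0.176393)
  [-5]  conj(Y_{6,-5})(Ω₁) = (0.105818, 0.157039) ; Y_{6,-5}(Ω₂) = (-0.291157, -0.214201) ; Δ = (0.002828, -0.068389)
  [-4]  conj(Y_{6,-4})(Ω₁) = (-0.262142, 0.134599) ; Y_{6,-4}(Ω₂) = (-0.063913, 0.059448) ; Δ = (0.008753, -0.024186)
  [-3]  conj(Y_{6,-3})(Ω₁) = (0.074164, 0.199593) ; Y_{6,-3}(Ω₂) = (-0.182898, -0.290492) ; Δ = (0.044416, -0.058049)
  [-2]  conj(Y_{6,-2})(Ω₁) = (-0.237062, 0.057304) ; Y_{6,-2}(Ω₂) = (0.010384, -0.004083) ; Δ = (-0.002228, 0.001563)
  [-1]  conj(Y_{6,-1})(Ω₁) = (0.026051, 0.218646) ; Y_{6,-1}(Ω₂) = (-0.060293, -0.318128) ; Δ = (0.067987, -0.021471)
  [+0]  conj(Y_{6,0})(Ω₁) = (-0.229997, -0.000000) ; Y_{6,0}(Ω₂) = (0.037331, 0.000000) ; Δ = (-0.008586, -0.000000)
  [+1]  conj(Y_{6,1})(Ω₁) = (-0.026051, 0.218646) ; Y_{6,1}(Ω₂) = (0.060293, -0.318128) ; Δ = (0.067987, 0.021471)
  [+2]  conj(Y_{6,2})(Ω₁) = (-0.237062, -0.057304) ; Y_{6,2}(Ω₂) = (0.010384, 0.004083) ; Δ = (-0.002228, -0.001563)
  [+3]  conj(Y_{6,3})(Ω₁) = (-0.074164, 0.199593) ; Y_{6,3}(Ω₂) = (0.182898, -0.290492) ; Δ = (0.044416, 0.058049)
  [+4]  conj(Y_{6,4})(Ω₁) = (-0.262142, -0.134599) ; Y_{6,4}(Ω₂) = (-0.063913, -0.059448) ; Δ = (0.008753, 0.024186)
  [+5]  conj(Y_{6,5})(Ω₁) = (-0.105818, 0.157039) ; Y_{6,5}(Ω₂) = (0.291157, -0.214201) ; Δ = (0.002828, 0.068389)
  [+6]  conj(Y_{6,6})(Ω₁) = (-0.351015, -0.302645) ; Y_{6,6}(Ω₂) = (-0.170436, -0.355573) ; Δ = (-0.047787, 0.176393)
Total Σ_m = (0.139352, 0.000000). Multiply by 0.966644: (0.134704, 0.000000). P_6(cos γ) = 0.134704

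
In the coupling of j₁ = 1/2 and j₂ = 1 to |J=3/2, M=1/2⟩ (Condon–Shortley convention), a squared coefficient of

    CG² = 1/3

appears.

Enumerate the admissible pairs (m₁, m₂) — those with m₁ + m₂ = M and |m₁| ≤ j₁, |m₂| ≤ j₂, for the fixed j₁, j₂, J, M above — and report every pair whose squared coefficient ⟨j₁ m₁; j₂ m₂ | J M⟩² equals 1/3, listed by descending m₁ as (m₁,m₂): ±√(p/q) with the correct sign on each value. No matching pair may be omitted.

Admissible pairs with m₁+m₂ = M = 1/2: (-1/2,1), (1/2,0)
  (m₁,m₂)=(1/2,0): CG² = 2/3, CG = +√(2/3)
  (m₁,m₂)=(-1/2,1): CG² = 1/3, CG = +√(1/3)   ← matches the target
Pairs with CG² = 1/3: (-1/2,1): +√(1/3)

(-1/2,1): +√(1/3)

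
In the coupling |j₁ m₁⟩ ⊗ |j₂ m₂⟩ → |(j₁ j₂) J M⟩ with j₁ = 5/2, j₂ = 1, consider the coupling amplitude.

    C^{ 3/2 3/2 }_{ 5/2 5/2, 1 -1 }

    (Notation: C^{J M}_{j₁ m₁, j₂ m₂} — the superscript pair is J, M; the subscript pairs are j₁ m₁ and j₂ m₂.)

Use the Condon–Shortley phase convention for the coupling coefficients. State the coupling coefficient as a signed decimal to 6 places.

+√(2/3) = +0.816497

√[4·2!3!0!/6! · 5!0!0!2!3!0!] = √(96)
  +(−1)^0/∏(0,2,0,0,3,0)! = 1/12  (running 1/12)
⟨..|..⟩ = √(96)·(1/12) = +0.816497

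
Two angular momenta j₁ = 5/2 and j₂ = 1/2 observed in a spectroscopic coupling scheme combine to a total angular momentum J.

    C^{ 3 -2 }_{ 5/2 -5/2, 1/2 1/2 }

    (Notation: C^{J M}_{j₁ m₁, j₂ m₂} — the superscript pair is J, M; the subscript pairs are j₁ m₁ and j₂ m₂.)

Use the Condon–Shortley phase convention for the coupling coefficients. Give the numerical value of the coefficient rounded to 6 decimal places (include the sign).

+√(1/6) ≈ +0.408248

triangle: 0!×5!×1!/7! = 120/5040
(j±m)!: 0!×5!×1!×0!×1!×5! = 14400
prefactor² = (2J+1)×Δ×N² = 2400
  k=0: +1/(0!×0!×5!×1!×0!×0!) = 1/120
Σ = 1/120  ⇒  CG² = 2400×(1/120)² = 1/6
CG = +√(1/6) = +0.408248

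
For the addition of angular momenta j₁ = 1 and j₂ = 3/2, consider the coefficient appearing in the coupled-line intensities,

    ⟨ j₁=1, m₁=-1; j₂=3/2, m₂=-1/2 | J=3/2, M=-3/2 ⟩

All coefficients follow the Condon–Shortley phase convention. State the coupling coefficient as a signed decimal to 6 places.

-0.632456  (= −√(2/5))

j₁+j₂−J=1  J+j₁−j₂=1  J−j₁+j₂=2  j₁+j₂+J+1=5
(j₁±m₁, j₂±m₂, J±M) = (0,2,1,2,0,3)
P² = 8/5
sum k=1..1:
  [1] −1/2 = -1/2
S = -1/2
C² = P²·S² = 2/5 ; C = -0.632456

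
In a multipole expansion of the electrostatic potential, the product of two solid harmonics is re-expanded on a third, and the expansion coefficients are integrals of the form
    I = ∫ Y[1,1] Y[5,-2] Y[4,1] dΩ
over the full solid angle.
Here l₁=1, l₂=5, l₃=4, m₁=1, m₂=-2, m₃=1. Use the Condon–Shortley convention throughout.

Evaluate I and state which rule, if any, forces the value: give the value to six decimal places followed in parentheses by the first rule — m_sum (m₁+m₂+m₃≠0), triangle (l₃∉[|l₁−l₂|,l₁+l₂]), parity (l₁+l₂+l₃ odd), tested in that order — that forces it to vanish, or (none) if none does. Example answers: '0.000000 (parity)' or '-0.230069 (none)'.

Rules hold: Σm=0, L=10 even, 4≤4≤6.
N = 3·11·9 = 297
Δ = 2!·0!·8!/11! = 1/495
Racah Σ t=1..1: t=1:−1/576 = -1/576
⇒ 3j(1 5 4; 0 0 0)² = 5/99, sgn -1
Racah Σ t=0..0: t=0:+1/1440 = 1/1440
⇒ 3j(1 5 4; 1 -2 1)² = 7/165, sgn -1
4πI² = N·(3j₀)²·(3jₘ)² = 7/11
I = +1·√(0.636364/4π) = 0.22503380
No selection rule forces the value: the integral is nonzero (none).

0.225034 (none)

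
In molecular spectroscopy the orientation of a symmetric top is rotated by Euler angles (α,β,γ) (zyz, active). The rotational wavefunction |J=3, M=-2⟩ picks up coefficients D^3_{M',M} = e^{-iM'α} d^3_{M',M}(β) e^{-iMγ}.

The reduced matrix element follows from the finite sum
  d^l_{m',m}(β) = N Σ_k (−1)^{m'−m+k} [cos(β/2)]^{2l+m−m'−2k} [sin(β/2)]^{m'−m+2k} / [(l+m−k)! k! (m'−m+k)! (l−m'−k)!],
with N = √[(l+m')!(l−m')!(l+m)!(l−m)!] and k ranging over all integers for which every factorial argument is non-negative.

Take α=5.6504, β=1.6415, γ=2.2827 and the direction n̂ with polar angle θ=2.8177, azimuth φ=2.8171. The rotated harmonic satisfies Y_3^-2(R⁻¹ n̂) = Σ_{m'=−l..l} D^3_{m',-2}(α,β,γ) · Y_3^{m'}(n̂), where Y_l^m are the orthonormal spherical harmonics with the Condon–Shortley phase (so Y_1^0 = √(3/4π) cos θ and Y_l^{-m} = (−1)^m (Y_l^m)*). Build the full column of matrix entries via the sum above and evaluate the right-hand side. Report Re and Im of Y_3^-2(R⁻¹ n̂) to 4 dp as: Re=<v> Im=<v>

Re=-0.0118 Im=0.2270

Need the full column D^3_{m',-2} for m'=−3..3 at α=5.6504, β=1.6415, γ=2.2827.
cos(β/2)=0.681673, sin(β/2)=0.731657
d^3_{-3,-2}: single k=1 term ⇒ +0.263793;  D = -0.234643+0.120537i
d^3_{-2,-2}: k∈[0..1] ⇒ +0.100336 -0.577948 = -0.477613;  D = +0.471646+0.075261i
d^3_{-1,-2}: k∈[0..1] ⇒ -0.340555 +0.784659 = +0.444104;  D = -0.312258-0.315790i
d^3_{0,-2}: k∈[0..1] ⇒ +0.633111 -0.729362 = -0.096252;  D = +0.014097+0.095214i
d^3_{1,-2}: k∈[0..1] ⇒ -0.784659 +0.451975 = -0.332684;  D = -0.155334+0.294193i
d^3_{2,-2}: k∈[0..1] ⇒ +0.665813 -0.153407 = +0.512406;  D = +0.460900-0.223900i
d^3_{3,-2}: single k=0 term ⇒ -0.350098;  D = -0.344406-0.062874i
Y_3^{m'}(θ=2.8177,φ=2.8171) and Σ D·Y over m':
  (-0.2346+0.1205i)·(-0.0076-0.0111i)  (+0.4716+0.0753i)·(-0.0782-0.0593i)  (-0.3123-0.3158i)·(-0.3406-0.1146i)  (+0.0141+0.0952i)·(-0.5284+0.0000i)  (-0.1553+0.2942i)·(+0.3406-0.1146i)  (+0.4609-0.2239i)·(-0.0782+0.0593i)  (-0.3444-0.0629i)·(+0.0076-0.0111i)
Y_3^-2(R⁻¹ n̂) = -0.011833+0.227043i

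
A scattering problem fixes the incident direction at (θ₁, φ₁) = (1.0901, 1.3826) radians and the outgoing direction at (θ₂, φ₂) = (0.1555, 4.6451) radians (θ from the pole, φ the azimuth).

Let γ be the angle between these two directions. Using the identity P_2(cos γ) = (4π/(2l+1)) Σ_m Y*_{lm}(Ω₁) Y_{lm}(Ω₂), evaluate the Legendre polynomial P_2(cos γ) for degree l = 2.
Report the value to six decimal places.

-0.345922

Summing Y*_{l m}(θ₁,φ₁)·Y_{l m}(θ₂,φ₂) over m ∈ [−2, 2]; prefactor 4π/(2·2+1) = 2.513274:
  m=-2: (-0.28243 + 0.11162j) × (-0.00918 - 0.00124j) = 0.00273 - 0.00067j  (running Σ = 0.00273 - 0.00067j)
  m=-1: (0.05926 + 0.31115j) × (-0.00795 + 0.11794j) = -0.03717 + 0.00452j  (running Σ = -0.03443 + 0.00384j)
  m=0: (-0.11309 + 0.00000j) × (0.60809 + 0.00000j) = -0.06877 + 0.00000j  (running Σ = -0.10320 + 0.00384j)
  m=1: (-0.05926 + 0.31115j) × (0.00795 + 0.11794j) = -0.03717 - 0.00452j  (running Σ = -0.14037 - 0.00067j)
  m=2: (-0.28243 - 0.11162j) × (-0.00918 + 0.00124j) = 0.00273 + 0.00067j  (running Σ = -0.13764 + 0.00000j)
Σ over m = -0.13764 + 0.00000j; ×(4π/5) → -0.34592 + 0.00000j. Real part: -0.345922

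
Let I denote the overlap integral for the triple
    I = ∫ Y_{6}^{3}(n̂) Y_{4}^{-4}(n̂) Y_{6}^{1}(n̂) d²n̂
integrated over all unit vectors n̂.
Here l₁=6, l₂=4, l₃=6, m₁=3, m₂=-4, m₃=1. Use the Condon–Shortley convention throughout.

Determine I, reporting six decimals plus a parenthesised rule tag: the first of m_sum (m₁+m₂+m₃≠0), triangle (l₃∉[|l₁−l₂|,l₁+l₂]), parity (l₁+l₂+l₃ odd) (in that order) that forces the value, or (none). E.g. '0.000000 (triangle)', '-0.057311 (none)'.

-0.167630 (none)

m-sum 0 ✓  L=16 even ✓  2≤6≤10 ✓
Π(2lᵢ+1) = 13×9×13 = 1521
triangle coeff Δ(6,4,6) = 1/15315300
Σ_t [0,4]: t=0:+1/829440 t=1:−1/25920 t=2:+1/9216 t=3:−1/25920 t=4:+1/829440 = 7/207360
(3j)²=28/2431 [(6 4 6; 0 0 0)], sign=+1
Σ_t [0,0]: t=0:+1/414720 = 1/414720
(3j)²=49/2431 [(6 4 6; 3 -4 1)], sign=-1
⇒ 4πI² = 12348/34969
I = (-1)√(12348/34969/(4π)) = -0.16763001
No selection rule forces the value: the integral is nonzero (none).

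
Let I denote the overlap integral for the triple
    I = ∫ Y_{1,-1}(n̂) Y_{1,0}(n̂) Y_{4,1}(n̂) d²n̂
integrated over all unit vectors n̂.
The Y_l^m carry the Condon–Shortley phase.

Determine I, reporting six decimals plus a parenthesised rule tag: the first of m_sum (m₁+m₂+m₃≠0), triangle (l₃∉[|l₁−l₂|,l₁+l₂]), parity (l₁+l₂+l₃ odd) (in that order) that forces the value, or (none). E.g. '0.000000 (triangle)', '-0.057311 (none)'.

0.000000 (triangle)

|1−1|≤4≤1+1 violated ⇒ I = 0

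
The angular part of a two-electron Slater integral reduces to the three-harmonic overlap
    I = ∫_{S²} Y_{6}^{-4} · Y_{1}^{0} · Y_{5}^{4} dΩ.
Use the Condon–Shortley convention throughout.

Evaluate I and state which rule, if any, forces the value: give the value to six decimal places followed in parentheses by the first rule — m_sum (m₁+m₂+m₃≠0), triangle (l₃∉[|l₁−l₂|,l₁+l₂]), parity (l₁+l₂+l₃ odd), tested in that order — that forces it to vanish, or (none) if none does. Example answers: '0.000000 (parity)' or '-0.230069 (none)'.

m-sum 0 ✓  L=12 even ✓  5≤5≤7 ✓
Π(2lᵢ+1) = 13×3×11 = 429
triangle coeff Δ(6,1,5) = 1/858
Σ_t [1,1]: t=1:−1/14400 = -1/14400
(3j)²=6/143 [(6 1 5; 0 0 0)], sign=+1
Σ_t [1,1]: t=1:−1/362880 = -1/362880
(3j)²=10/429 [(6 1 5; -4 0 4)], sign=+1
⇒ 4πI² = 60/143
I = (+1)√(60/143/(4π)) = 0.18272698
No selection rule forces the value: the integral is nonzero (none).

0.182727 (none)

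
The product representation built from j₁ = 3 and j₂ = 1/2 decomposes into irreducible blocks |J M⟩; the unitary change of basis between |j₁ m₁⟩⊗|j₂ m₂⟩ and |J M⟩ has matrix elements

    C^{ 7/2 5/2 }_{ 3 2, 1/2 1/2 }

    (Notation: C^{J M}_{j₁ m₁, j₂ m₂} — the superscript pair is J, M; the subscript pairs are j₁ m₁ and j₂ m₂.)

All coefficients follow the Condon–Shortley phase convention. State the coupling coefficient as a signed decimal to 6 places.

+√(6/7) ≈ +0.925820

j₁+j₂−J=0  J+j₁−j₂=6  J−j₁+j₂=1  j₁+j₂+J+1=8
(j₁±m₁, j₂±m₂, J±M) = (5,1,1,0,6,1)
P² = 86400/7
sum k=0..0:
  [0] +1/120 = 1/120
S = 1/120
C² = P²·S² = 6/7 ; C = +0.925820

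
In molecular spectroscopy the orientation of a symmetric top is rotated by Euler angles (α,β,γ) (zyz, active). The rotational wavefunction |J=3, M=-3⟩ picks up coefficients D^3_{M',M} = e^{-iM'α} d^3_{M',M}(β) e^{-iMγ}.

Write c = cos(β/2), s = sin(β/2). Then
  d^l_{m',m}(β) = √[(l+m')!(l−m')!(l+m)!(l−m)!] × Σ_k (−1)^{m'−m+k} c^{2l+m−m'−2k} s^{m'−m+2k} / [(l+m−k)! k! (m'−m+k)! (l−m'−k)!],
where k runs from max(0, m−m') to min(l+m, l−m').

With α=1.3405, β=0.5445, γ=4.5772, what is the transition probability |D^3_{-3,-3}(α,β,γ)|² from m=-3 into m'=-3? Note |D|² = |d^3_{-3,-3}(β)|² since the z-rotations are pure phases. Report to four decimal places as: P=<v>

D^3_{-3,-3}(1.3405,0.5445,4.5772) = e^{-i·-3·1.3405}·d^3_{-3,-3}(0.5445)·e^{-i·-3·4.5772}. Compute d first:
Half-angle: c=0.963168, s=0.268899. N=√(1·720·1·720)=720.000000
k∈{0} keeps every argument non-negative
  k=0: (−1)^0·720.0000/(720)·0.9632^6·0.2689^0 = +0.798386
d^3_{-3,-3}(0.5445) = +0.798386
|D^3_{-3,-3}|² = |d^3_{-3,-3}(β)|² = (+0.798386)² = 0.637421 (the z-rotation phases have unit modulus)

P=0.6374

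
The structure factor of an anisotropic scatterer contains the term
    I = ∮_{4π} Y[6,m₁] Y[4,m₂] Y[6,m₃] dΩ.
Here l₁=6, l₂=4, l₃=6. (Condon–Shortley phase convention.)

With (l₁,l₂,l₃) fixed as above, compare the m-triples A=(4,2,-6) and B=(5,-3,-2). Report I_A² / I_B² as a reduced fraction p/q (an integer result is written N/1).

l's match ⇒ only the (l;m) 3-j factors differ between A and B.
A: triangle coeff Δ(6,4,6) = 1/15315300; Σ_t [2,2]: t=2:+1/3870720 = 1/3870720; (3j)²=135/6188 [(6 4 6; 4 2 -6)], sign=+1
B: triangle coeff Δ(6,4,6) = 1/15315300; Σ_t [0,1]: t=0:+1/725760 t=1:−1/5806080 = 1/829440; (3j)²=49/2652 [(6 4 6; 5 -3 -2)], sign=+1
I_A²/I_B² = (135/6188)/(49/2652) = 405/343

405/343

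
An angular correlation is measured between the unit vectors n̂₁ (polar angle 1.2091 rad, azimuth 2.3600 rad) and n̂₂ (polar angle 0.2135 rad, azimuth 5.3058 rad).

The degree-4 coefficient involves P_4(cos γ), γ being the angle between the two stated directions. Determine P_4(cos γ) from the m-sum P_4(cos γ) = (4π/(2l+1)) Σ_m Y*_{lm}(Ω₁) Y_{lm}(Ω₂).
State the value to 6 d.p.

0.291297

Addition theorem: P_4(cos γ) = (4π/9) Σ_m Y*_{lm}(Ω₁) Y_{lm}(Ω₂), m = −4…4:
  term(m=-4) = (0.000214, 0.000213)   from Y*(Ω₁)=(-0.338606, -0.005155), Y(Ω₂)=(-0.000642, -0.000620)
  term(m=-3) = (-0.003510, -0.002337)   from Y*(Ω₁)=(0.253305, 0.259155), Y(Ω₂)=(-0.011382, 0.002419)
  term(m=-2) = (-0.002852, -0.001178)   from Y*(Ω₁)=(-0.000275, 0.036132), Y(Ω₂)=(-0.031987, 0.079171)
  term(m=-1) = (0.117755, 0.023355)   from Y*(Ω₁)=(0.235995, -0.234206), Y(Ω₂)=(0.201905, 0.299337)
  term(m=+0) = (-0.014588, -0.000000)   from Y*(Ω₁)=(-0.021977, -0.000000), Y(Ω₂)=(0.663782, 0.000000)
  term(m=+1) = (0.117755, -0.023355)   from Y*(Ω₁)=(-0.235995, -0.234206), Y(Ω₂)=(-0.201905, 0.299337)
  term(m=+2) = (-0.002852, 0.001178)   from Y*(Ω₁)=(-0.000275, -0.036132), Y(Ω₂)=(-0.031987, -0.079171)
  term(m=+3) = (-0.003510, 0.002337)   from Y*(Ω₁)=(-0.253305, 0.259155), Y(Ω₂)=(0.011382, 0.002419)
  term(m=+4) = (0.000214, -0.000213)   from Y*(Ω₁)=(-0.338606, 0.005155), Y(Ω₂)=(-0.000642, 0.000620)
Σ over m = (0.208626, -0.000000); ×(4π/9) → (0.291297, -0.000000). Real part: 0.291297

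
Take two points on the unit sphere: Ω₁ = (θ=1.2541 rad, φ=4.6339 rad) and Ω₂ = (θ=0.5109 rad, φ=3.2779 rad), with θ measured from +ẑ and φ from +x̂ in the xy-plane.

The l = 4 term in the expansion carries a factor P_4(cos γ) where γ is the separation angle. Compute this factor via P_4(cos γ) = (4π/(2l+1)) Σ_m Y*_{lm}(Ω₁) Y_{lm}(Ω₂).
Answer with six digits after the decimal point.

Summing Y*_{l m}(θ₁,φ₁)·Y_{l m}(θ₂,φ₂) over m ∈ [−4, 4]; prefactor 4π/(2·4+1) = 1.396263:
  [-4]  conj(Y_{4,-4})(Ω₁) = +0.343216-0.111440i ; Y_{4,-4}(Ω₂) = +0.021628-0.013119i ; Δ = +0.005961-0.006913i
  [-3]  conj(Y_{4,-3})(Ω₁) = +0.078037+0.325265i ; Y_{4,-3}(Ω₂) = -0.117116+0.050752i ; Δ = -0.025647-0.034133i
  [-2]  conj(Y_{4,-2})(Ω₁) = +0.095800-0.015163i ; Y_{4,-2}(Ω₂) = +0.333245-0.093167i ; Δ = +0.030512-0.013978i
  [-1]  conj(Y_{4,-1})(Ω₁) = +0.025480+0.323966i ; Y_{4,-1}(Ω₂) = -0.465076+0.063789i ; Δ = -0.032516-0.149043i
  [+0]  conj(Y_{4,0})(Ω₁) = +0.044387-0.000000i ; Y_{4,0}(Ω₂) = +0.046257+0.000000i ; Δ = +0.002053+0.000000i
  [+1]  conj(Y_{4,1})(Ω₁) = -0.025480+0.323966i ; Y_{4,1}(Ω₂) = +0.465076+0.063789i ; Δ = -0.032516+0.149043i
  [+2]  conj(Y_{4,2})(Ω₁) = +0.095800+0.015163i ; Y_{4,2}(Ω₂) = +0.333245+0.093167i ; Δ = +0.030512+0.013978i
  [+3]  conj(Y_{4,3})(Ω₁) = -0.078037+0.325265i ; Y_{4,3}(Ω₂) = +0.117116+0.050752i ; Δ = -0.025647+0.034133i
  [+4]  conj(Y_{4,4})(Ω₁) = +0.343216+0.111440i ; Y_{4,4}(Ω₂) = +0.021628+0.013119i ; Δ = +0.005961+0.006913i
Σ over m = -0.041326-0.000000i; ×(4π/9) → -0.057702-0.000000i. Real part: -0.057702

-0.057702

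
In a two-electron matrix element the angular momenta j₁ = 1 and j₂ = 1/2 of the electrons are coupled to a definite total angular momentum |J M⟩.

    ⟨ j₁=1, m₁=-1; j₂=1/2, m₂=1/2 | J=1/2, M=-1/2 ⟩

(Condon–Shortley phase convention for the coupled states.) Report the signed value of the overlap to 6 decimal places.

-0.816497

triangle: 1!*1!*0!/3! = 1/6
(j±m)!: 0!*2!*1!*0!*0!*1! = 2
prefactor² = (2J+1)*Δ*N² = 2/3
  k=1: −1/(1!*0!*1!*0!*0!*0!) = -1
Σ = -1  ⇒  CG² = 2/3*(-1)² = 2/3
CG = −√(2/3) = -0.816497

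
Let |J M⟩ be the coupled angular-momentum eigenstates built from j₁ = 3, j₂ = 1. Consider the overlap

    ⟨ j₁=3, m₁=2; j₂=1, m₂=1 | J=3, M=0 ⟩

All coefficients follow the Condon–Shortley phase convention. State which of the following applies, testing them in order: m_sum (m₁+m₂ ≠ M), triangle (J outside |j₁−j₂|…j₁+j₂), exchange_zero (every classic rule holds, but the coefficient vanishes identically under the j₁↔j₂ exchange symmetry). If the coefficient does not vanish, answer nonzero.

m_sum

m-sum: m₁+m₂ = 2+1 = 3, M = 0  ✗ ⇒ coefficient is 0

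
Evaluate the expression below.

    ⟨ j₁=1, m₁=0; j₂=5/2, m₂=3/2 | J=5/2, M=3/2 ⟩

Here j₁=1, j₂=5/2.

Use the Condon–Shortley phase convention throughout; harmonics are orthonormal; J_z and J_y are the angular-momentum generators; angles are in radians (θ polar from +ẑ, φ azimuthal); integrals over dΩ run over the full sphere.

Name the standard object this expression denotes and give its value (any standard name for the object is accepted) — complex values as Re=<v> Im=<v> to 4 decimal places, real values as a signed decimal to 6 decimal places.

This is a Clebsch–Gordan (vector-coupling) coefficient.
√[6·1!1!4!/7! · 1!1!4!1!4!1!] = √(576/35)
  +(−1)^0/∏(0,1,1,4,0,0)! = 1/24  (running 1/24)
  +(−1)^1/∏(1,0,0,3,1,1)! = -1/6  (running -1/8)
⟨..|..⟩ = √(576/35)·(-1/8) = -0.507093

Clebsch–Gordan coefficient, −√(9/35) ≈ -0.507093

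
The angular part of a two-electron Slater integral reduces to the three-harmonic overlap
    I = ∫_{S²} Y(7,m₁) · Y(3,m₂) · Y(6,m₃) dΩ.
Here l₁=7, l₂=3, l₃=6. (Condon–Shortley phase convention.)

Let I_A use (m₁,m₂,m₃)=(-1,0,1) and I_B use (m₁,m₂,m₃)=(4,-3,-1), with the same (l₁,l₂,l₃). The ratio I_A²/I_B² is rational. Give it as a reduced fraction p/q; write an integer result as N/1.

Shared (l₁,l₂,l₃)=(7,3,6): N and (l;000)² cancel in I_A²/I_B².
A: Δ = 4!·10!·2!/17! = 1/2042040; Racah Σ t=1..3: t=1:−1/362880 t=2:+1/69120 t=3:−1/172800 = 43/7257600; ⇒ 3j(7 3 6; -1 0 1)² = 1849/170170, sgn -1
B: Δ = 4!·10!·2!/17! = 1/2042040; Racah Σ t=0..0: t=0:+1/1451520 = 1/1451520; ⇒ 3j(7 3 6; 4 -3 -1)² = 75/3094, sgn -1
I_A²/I_B² = (1849/170170)/(75/3094) = 1849/4125

1849/4125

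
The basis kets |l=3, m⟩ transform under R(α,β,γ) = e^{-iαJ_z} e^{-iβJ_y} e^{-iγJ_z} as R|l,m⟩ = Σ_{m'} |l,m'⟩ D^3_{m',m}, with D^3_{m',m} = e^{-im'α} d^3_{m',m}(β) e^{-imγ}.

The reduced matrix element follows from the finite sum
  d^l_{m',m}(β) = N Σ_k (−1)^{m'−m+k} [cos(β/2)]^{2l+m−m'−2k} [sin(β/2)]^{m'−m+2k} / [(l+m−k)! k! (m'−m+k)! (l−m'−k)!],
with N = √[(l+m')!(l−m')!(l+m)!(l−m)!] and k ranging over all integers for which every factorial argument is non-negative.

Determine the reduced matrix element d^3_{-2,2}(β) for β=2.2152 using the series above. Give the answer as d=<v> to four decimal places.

d=0.1267

d^3_{-2,2}(β=2.2152) via the finite sum:
c=cos(2.215200/2)=0.446810, s=sin(2.215200/2)=0.894629; N=√[1·120·120·1]=120.000000
k: max(0,(2)−(-2))=4 … min(3+(2),3−(-2))=5
  k=4: (−1)^0·120.0000/(24)·0.4468^2·0.8946^4 = +0.639422
  k=5: (−1)^1·120.0000/(120)·0.4468^0·0.8946^6 = -0.512693
d^3_{-2,2}(2.2152) = +0.639422 -0.512693 = +0.126728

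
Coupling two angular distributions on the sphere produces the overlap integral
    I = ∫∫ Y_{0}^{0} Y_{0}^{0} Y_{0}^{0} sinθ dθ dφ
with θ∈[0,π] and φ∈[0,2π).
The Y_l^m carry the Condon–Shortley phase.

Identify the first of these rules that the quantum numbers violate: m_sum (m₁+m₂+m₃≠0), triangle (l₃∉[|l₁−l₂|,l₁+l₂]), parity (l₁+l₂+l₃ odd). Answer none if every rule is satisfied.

Σmᵢ = 0  ✓
l₃∈[|l₁−l₂|,l₁+l₂]=[0,0], have l₃=0  ✓
Σlᵢ = 0 ⇒ even  ✓

none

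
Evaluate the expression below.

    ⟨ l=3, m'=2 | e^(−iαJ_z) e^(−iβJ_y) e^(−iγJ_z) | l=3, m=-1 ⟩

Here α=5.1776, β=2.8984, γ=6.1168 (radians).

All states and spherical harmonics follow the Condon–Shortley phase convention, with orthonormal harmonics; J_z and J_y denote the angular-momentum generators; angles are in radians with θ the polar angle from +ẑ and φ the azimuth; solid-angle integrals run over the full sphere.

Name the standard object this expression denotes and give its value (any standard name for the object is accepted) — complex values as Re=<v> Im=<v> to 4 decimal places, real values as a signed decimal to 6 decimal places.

Wigner D-matrix element, Re=-0.1637 Im=0.3191

This is a Wigner D-matrix element — the rotation-matrix element ⟨l m'| R(α,β,γ) |l m⟩ in the angular-momentum basis.
First d^3_{2,-1}(β=2.8984), then the phase factors e^{-i(2)α} and e^{-i(-1)γ}:
With c≡cos(β/2)=0.121297 and s≡sin(β/2)=0.992616, N=[120·1·2·24]^{1/2}=75.894664
k: max(0,(-1)−(2))=0 … min(3+(-1),3−(2))=1
  k=0: (−1)^3·75.8947/(12)·0.1213^3·0.9926^3 = -0.011039
  k=1: (−1)^4·75.8947/(24)·0.1213^1·0.9926^5 = +0.369621
d^3_{2,-1}(2.8984) = -0.011039 +0.369621 = +0.358582
Attach z-rotation phases: D = e^{-i(2)(5.1776)}·(+0.358582)·e^{-i(-1)(6.1168)} = -0.163671+0.319050i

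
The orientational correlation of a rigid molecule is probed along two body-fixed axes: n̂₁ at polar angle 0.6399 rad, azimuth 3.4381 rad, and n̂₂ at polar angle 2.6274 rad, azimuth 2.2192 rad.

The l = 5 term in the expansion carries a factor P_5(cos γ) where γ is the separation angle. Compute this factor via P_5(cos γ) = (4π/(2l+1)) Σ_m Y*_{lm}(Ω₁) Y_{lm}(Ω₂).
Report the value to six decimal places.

0.145718

Addition theorem: P_5(cos γ) = (4π/11) Σ_m Y*_{lm}(Ω₁) Y_{lm}(Ω₂), m = −5…5:
  m=-5: (-0.00311 - 0.03509j) × (0.00134 + 0.01329j) = 0.00046 - 0.00009j  (running Σ = 0.00046 - 0.00009j)
  m=-4: (0.05618 + 0.13873j) × (0.06383 + 0.03896j) = -0.00182 + 0.01104j  (running Σ = -0.00136 + 0.01095j)
  m=-3: (-0.22223 - 0.27410j) × (0.22306 - 0.08765j) = -0.07360 - 0.04166j  (running Σ = -0.07495 - 0.03071j)
  m=-2: (0.37396 + 0.25202j) × (0.12307 - 0.43790j) = 0.15639 - 0.13274j  (running Σ = 0.08143 - 0.16345j)
  m=-1: (-0.12553 - 0.03835j) × (-0.23361 - 0.30832j) = 0.01750 + 0.04766j  (running Σ = 0.09894 - 0.11578j)
  m=0: (-0.37128 + 0.00000j) × (0.18939 + 0.00000j) = -0.07032 + 0.00000j  (running Σ = 0.02862 - 0.11578j)
  m=1: (0.12553 - 0.03835j) × (0.23361 - 0.30832j) = 0.01750 - 0.04766j  (running Σ = 0.04612 - 0.16345j)
  m=2: (0.37396 - 0.25202j) × (0.12307 + 0.43790j) = 0.15639 + 0.13274j  (running Σ = 0.20251 - 0.03071j)
  m=3: (0.22223 - 0.27410j) × (-0.22306 - 0.08765j) = -0.07360 + 0.04166j  (running Σ = 0.12891 + 0.01095j)
  m=4: (0.05618 - 0.13873j) × (0.06383 - 0.03896j) = -0.00182 - 0.01104j  (running Σ = 0.12709 - 0.00009j)
  m=5: (0.00311 - 0.03509j) × (-0.00134 + 0.01329j) = 0.00046 + 0.00009j  (running Σ = 0.12755 - 0.00000j)
Accumulated sum 0.12755 - 0.00000j; after 4π/(2l+1) scaling, 0.14572 - 0.00000j ⇒ P_5 = 0.145718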